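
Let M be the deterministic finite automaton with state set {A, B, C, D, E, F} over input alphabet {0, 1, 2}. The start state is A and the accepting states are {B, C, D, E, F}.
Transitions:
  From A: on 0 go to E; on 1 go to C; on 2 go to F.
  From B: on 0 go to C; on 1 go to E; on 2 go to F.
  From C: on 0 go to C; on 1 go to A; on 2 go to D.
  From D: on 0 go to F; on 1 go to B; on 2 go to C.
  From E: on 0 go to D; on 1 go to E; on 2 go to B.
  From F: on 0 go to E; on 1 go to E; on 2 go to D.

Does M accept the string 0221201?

A --0--> E
E --2--> B
B --2--> F
F --1--> E
E --2--> B
B --0--> C
C --1--> A
End in state A, which is not an accepting state.

rejected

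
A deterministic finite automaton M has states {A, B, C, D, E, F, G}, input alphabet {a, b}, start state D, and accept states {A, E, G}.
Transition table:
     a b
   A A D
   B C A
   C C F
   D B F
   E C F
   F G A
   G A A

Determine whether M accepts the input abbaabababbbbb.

rejected

D --a--> B
B --b--> A
A --b--> D
D --a--> B
B --a--> C
C --b--> F
F --a--> G
G --b--> A
A --a--> A
A --b--> D
D --b--> F
F --b--> A
A --b--> D
D --b--> F
End in state F, which is not an accepting state.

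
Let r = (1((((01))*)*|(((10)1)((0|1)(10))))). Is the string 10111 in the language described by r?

no

No split of 10111 into u·v has 1 matching u and ((((01))*)*|(((10)1)((0|1)(10)))) matching v.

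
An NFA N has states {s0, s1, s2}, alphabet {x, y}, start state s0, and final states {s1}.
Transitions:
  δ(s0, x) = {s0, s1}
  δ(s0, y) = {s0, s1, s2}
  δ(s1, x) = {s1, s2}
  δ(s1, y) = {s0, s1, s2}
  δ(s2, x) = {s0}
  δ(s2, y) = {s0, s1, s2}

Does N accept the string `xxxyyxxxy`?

accepted

Start: {s0}
read x: {s0, s1}
read x: {s0, s1, s2}
read x: {s0, s1, s2}
read y: {s0, s1, s2}
read y: {s0, s1, s2}
read x: {s0, s1, s2}
read x: {s0, s1, s2}
read x: {s0, s1, s2}
read y: {s0, s1, s2}
Reachable ∩ accepting = {s1} — nonempty.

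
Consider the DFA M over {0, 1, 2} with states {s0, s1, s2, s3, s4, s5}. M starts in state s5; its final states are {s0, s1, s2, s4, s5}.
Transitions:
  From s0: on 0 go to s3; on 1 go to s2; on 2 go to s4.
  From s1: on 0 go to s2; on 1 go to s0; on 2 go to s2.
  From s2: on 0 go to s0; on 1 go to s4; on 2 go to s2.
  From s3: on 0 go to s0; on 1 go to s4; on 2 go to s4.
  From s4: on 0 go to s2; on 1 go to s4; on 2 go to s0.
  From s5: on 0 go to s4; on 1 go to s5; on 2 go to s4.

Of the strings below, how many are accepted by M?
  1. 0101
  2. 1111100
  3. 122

3

0101: accepted
1111100: accepted
122: accepted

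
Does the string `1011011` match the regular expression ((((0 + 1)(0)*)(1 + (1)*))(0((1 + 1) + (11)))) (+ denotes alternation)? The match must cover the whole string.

Split as 1011·011: (((0+1)(0)*)(1+(1)*)) matches 1011 and (0((1+1)+(11))) matches 011.

yes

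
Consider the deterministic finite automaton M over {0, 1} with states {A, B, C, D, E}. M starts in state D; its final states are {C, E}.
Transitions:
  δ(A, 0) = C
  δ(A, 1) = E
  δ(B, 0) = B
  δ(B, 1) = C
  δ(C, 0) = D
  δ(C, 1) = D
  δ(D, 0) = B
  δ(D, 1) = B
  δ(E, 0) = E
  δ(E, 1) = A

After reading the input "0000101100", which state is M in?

B

D --0--> B
B --0--> B
B --0--> B
B --0--> B
B --1--> C
C --0--> D
D --1--> B
B --1--> C
C --0--> D
D --0--> B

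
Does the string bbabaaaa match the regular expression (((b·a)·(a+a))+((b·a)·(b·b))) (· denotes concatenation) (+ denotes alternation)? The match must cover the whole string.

no

Neither ((b·a)·(a+a)) nor ((b·a)·(b·b)) matches bbabaaaa.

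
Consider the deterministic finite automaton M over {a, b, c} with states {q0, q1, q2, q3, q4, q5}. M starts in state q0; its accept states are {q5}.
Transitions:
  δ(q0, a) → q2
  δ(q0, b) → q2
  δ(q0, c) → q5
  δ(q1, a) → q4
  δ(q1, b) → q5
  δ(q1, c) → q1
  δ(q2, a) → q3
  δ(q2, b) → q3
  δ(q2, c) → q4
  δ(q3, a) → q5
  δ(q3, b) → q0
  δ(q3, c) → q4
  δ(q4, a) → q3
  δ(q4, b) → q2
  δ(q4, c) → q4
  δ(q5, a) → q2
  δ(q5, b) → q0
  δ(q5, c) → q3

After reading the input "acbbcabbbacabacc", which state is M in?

q0 --a--> q2
q2 --c--> q4
q4 --b--> q2
q2 --b--> q3
q3 --c--> q4
q4 --a--> q3
q3 --b--> q0
q0 --b--> q2
q2 --b--> q3
q3 --a--> q5
q5 --c--> q3
q3 --a--> q5
q5 --b--> q0
q0 --a--> q2
q2 --c--> q4
q4 --c--> q4

q4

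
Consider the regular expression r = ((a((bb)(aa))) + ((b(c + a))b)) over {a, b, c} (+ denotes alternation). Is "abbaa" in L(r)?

The left alternative (a((bb)(aa))) matches abbaa.

yes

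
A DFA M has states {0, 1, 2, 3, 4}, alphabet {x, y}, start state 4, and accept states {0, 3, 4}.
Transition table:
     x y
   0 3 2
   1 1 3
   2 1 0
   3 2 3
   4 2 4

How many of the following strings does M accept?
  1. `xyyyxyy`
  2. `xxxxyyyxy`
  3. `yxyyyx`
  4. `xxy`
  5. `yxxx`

4

`xyyyxyy`: accepted
`xxxxyyyxy`: accepted
`yxyyyx`: accepted
`xxy`: accepted
`yxxx`: rejected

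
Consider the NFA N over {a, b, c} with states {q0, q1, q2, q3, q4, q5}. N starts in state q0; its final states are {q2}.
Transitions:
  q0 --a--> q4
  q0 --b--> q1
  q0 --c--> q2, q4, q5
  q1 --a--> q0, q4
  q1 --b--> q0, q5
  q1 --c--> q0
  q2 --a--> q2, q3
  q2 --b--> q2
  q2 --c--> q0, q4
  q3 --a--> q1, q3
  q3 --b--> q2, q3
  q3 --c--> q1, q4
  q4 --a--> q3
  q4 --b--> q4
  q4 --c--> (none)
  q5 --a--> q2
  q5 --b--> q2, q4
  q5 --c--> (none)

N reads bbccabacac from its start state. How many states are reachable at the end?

4

Start: {q0}
read b: {q1}
read b: {q0, q5}
read c: {q2, q4, q5}
read c: {q0, q4}
read a: {q3, q4}
read b: {q2, q3, q4}
read a: {q1, q2, q3}
read c: {q0, q1, q4}
read a: {q0, q3, q4}
read c: {q1, q2, q4, q5}
Final reachable set {q1, q2, q4, q5} has 4 states.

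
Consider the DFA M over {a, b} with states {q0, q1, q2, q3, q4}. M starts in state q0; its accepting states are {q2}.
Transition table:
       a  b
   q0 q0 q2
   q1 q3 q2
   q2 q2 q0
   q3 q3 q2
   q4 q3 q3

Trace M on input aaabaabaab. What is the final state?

q2

q0 --a--> q0
q0 --a--> q0
q0 --a--> q0
q0 --b--> q2
q2 --a--> q2
q2 --a--> q2
q2 --b--> q0
q0 --a--> q0
q0 --a--> q0
q0 --b--> q2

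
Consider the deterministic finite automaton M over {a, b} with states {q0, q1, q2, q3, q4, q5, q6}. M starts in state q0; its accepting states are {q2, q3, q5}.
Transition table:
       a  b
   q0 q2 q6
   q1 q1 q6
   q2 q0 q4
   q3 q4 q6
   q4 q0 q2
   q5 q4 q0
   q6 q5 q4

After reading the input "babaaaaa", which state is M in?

q2

q0 --b--> q6
q6 --a--> q5
q5 --b--> q0
q0 --a--> q2
q2 --a--> q0
q0 --a--> q2
q2 --a--> q0
q0 --a--> q2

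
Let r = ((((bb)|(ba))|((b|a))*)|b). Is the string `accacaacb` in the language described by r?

no

Neither (((bb)|(ba))|((b|a))*) nor b matches accacaacb.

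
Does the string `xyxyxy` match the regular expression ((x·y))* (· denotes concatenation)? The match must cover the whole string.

yes

Split into 3 pieces xy · xy · xy; each matches (x·y).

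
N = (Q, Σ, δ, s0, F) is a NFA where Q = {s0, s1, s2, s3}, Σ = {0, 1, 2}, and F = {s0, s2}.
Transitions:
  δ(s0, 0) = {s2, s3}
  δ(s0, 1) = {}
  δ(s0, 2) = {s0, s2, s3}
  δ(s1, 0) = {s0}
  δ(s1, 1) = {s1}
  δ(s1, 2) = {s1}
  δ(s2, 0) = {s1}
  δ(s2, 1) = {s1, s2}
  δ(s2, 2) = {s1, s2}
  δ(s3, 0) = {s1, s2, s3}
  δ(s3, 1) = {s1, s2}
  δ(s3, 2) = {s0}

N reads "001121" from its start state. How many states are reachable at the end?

Start: {s0}
read 0: {s2, s3}
read 0: {s1, s2, s3}
read 1: {s1, s2}
read 1: {s1, s2}
read 2: {s1, s2}
read 1: {s1, s2}
Final reachable set {s1, s2} has 2 states.

2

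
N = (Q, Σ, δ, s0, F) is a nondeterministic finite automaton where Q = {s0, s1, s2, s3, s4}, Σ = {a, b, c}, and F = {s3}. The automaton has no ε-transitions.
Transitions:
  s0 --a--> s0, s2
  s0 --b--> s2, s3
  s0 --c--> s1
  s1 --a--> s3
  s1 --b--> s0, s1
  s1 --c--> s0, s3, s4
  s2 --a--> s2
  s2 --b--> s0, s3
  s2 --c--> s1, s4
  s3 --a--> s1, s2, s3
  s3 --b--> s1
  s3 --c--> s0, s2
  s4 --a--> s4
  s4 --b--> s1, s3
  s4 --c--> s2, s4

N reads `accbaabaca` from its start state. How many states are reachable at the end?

5

Start: {s0}
read a: {s0, s2}
read c: {s1, s4}
read c: {s0, s2, s3, s4}
read b: {s0, s1, s2, s3}
read a: {s0, s1, s2, s3}
read a: {s0, s1, s2, s3}
read b: {s0, s1, s2, s3}
read a: {s0, s1, s2, s3}
read c: {s0, s1, s2, s3, s4}
read a: {s0, s1, s2, s3, s4}
Final reachable set {s0, s1, s2, s3, s4} has 5 states.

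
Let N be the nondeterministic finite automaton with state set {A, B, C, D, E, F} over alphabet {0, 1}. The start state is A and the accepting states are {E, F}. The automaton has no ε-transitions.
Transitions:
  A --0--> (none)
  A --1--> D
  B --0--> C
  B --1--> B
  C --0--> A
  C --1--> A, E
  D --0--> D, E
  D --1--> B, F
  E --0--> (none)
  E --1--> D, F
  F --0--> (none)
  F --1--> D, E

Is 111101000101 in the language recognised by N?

accepted

Start: {A}
read 1: {D}
read 1: {B, F}
read 1: {B, D, E}
read 1: {B, D, F}
read 0: {C, D, E}
read 1: {A, B, D, E, F}
read 0: {C, D, E}
read 0: {A, D, E}
read 0: {D, E}
read 1: {B, D, F}
read 0: {C, D, E}
read 1: {A, B, D, E, F}
Reachable ∩ accepting = {E, F} — nonempty.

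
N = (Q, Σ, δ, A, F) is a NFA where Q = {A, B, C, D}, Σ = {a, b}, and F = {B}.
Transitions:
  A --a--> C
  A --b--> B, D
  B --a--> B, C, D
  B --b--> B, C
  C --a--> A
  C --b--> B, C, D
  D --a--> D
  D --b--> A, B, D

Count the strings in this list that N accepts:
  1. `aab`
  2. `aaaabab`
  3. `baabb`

`aab`: accepted
`aaaabab`: accepted
`baabb`: accepted

3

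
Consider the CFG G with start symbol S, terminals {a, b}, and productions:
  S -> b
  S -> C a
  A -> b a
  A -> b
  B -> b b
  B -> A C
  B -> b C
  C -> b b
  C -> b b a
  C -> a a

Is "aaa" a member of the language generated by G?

yes

S ⇒ Ca ⇒ aaa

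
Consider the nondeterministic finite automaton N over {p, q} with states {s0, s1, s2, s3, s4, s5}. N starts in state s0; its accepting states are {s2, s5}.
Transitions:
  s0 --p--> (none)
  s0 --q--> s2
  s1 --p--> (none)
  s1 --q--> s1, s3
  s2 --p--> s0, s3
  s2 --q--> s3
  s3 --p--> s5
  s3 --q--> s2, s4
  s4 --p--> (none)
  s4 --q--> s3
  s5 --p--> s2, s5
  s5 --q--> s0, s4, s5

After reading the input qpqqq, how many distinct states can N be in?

Start: {s0}
read q: {s2}
read p: {s0, s3}
read q: {s2, s4}
read q: {s3}
read q: {s2, s4}
Final reachable set {s2, s4} has 2 states.

2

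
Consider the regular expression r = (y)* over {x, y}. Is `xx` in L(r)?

no

xx cannot be split into zero or more pieces each matching y.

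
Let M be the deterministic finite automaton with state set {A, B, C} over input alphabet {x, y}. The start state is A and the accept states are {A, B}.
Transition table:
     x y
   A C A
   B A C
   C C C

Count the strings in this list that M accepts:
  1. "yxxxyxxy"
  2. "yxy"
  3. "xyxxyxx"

0

"yxxxyxxy": rejected
"yxy": rejected
"xyxxyxx": rejected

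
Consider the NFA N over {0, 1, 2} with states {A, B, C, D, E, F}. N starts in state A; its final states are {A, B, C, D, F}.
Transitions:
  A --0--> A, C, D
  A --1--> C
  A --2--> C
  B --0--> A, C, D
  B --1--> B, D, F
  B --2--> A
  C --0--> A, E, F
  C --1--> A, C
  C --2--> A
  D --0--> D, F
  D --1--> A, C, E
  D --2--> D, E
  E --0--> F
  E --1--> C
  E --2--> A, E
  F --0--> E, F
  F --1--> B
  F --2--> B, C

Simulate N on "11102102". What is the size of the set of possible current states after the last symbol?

Start: {A}
read 1: {C}
read 1: {A, C}
read 1: {A, C}
read 0: {A, C, D, E, F}
read 2: {A, B, C, D, E}
read 1: {A, B, C, D, E, F}
read 0: {A, C, D, E, F}
read 2: {A, B, C, D, E}
Final reachable set {A, B, C, D, E} has 5 states.

5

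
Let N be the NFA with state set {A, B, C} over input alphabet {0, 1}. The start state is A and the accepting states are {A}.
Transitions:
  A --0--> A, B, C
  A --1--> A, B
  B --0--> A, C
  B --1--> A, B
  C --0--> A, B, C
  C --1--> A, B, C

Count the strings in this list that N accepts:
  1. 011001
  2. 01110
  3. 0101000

011001: accepted
01110: accepted
0101000: accepted

3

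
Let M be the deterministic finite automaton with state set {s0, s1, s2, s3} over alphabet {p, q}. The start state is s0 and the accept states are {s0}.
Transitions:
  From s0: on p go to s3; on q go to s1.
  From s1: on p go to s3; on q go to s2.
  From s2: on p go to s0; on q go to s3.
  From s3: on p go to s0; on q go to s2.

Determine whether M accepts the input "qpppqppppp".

accepted

s0 --q--> s1
s1 --p--> s3
s3 --p--> s0
s0 --p--> s3
s3 --q--> s2
s2 --p--> s0
s0 --p--> s3
s3 --p--> s0
s0 --p--> s3
s3 --p--> s0
End in state s0, which is an accepting state.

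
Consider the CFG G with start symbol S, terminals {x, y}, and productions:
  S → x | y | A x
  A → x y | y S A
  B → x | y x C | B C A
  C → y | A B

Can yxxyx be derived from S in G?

yes

S ⇒ Ax ⇒ ySAx ⇒ yxAx ⇒ yxxyx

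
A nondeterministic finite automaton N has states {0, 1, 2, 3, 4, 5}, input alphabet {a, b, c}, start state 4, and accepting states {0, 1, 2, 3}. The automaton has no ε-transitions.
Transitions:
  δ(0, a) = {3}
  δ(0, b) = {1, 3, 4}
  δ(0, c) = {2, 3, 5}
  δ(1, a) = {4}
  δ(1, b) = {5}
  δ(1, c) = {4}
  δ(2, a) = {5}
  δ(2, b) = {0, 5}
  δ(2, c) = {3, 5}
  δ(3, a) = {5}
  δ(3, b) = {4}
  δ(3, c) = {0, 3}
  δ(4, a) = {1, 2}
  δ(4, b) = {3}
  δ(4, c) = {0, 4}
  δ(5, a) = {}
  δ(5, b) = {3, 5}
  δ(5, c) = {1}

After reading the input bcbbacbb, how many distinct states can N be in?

3

Start: {4}
read b: {3}
read c: {0, 3}
read b: {1, 3, 4}
read b: {3, 4, 5}
read a: {1, 2, 5}
read c: {1, 3, 4, 5}
read b: {3, 4, 5}
read b: {3, 4, 5}
Final reachable set {3, 4, 5} has 3 states.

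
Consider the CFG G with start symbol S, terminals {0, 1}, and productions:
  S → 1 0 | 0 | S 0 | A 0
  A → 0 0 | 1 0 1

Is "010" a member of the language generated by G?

no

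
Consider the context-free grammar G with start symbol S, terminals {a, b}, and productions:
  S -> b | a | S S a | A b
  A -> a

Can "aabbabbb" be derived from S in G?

no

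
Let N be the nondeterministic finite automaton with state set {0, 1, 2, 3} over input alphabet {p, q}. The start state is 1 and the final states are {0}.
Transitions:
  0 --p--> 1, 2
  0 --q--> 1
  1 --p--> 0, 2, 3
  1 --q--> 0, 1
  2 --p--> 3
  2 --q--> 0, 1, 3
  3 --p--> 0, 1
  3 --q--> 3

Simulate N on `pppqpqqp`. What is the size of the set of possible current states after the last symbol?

4

Start: {1}
read p: {0, 2, 3}
read p: {0, 1, 2, 3}
read p: {0, 1, 2, 3}
read q: {0, 1, 3}
read p: {0, 1, 2, 3}
read q: {0, 1, 3}
read q: {0, 1, 3}
read p: {0, 1, 2, 3}
Final reachable set {0, 1, 2, 3} has 4 states.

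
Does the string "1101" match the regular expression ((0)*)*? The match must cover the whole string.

no

1101 cannot be split into zero or more pieces each matching (0)*.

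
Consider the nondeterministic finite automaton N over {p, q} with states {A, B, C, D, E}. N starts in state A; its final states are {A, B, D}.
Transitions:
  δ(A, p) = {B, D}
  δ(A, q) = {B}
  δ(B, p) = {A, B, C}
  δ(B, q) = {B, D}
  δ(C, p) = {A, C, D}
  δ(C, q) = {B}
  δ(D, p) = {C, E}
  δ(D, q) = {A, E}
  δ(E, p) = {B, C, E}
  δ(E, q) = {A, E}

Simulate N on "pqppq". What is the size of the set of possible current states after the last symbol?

4

Start: {A}
read p: {B, D}
read q: {A, B, D, E}
read p: {A, B, C, D, E}
read p: {A, B, C, D, E}
read q: {A, B, D, E}
Final reachable set {A, B, D, E} has 4 states.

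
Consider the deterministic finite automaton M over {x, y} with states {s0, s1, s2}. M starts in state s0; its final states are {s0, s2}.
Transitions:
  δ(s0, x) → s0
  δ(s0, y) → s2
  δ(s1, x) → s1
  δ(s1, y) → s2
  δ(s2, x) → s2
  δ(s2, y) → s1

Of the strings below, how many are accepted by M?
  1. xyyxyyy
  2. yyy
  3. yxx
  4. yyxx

xyyxyyy: accepted
yyy: accepted
yxx: accepted
yyxx: rejected

3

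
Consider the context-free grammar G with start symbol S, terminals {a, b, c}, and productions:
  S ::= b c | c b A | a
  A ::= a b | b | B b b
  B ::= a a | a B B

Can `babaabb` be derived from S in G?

no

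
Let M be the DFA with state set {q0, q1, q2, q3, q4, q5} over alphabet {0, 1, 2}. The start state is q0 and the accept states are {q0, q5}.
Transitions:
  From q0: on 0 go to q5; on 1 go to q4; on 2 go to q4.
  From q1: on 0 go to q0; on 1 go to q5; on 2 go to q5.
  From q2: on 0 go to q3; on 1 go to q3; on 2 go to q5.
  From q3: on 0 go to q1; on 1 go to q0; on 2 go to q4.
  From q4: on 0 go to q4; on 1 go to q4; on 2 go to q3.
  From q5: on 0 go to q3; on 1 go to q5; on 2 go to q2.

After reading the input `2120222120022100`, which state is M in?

q0

q0 --2--> q4
q4 --1--> q4
q4 --2--> q3
q3 --0--> q1
q1 --2--> q5
q5 --2--> q2
q2 --2--> q5
q5 --1--> q5
q5 --2--> q2
q2 --0--> q3
q3 --0--> q1
q1 --2--> q5
q5 --2--> q2
q2 --1--> q3
q3 --0--> q1
q1 --0--> q0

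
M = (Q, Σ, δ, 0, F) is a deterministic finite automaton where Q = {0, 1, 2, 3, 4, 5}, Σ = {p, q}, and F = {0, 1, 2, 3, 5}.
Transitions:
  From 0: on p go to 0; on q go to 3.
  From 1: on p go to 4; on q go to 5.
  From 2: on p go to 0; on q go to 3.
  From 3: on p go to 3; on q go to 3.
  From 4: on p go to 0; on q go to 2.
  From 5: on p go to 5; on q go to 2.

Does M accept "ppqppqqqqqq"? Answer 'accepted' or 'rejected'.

0 --p--> 0
0 --p--> 0
0 --q--> 3
3 --p--> 3
3 --p--> 3
3 --q--> 3
3 --q--> 3
3 --q--> 3
3 --q--> 3
3 --q--> 3
3 --q--> 3
End in state 3, which is an accepting state.

accepted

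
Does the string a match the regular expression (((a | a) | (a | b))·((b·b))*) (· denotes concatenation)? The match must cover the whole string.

Split as a·ε: ((a|a)|(a|b)) matches a and ((b·b))* matches ε.

yes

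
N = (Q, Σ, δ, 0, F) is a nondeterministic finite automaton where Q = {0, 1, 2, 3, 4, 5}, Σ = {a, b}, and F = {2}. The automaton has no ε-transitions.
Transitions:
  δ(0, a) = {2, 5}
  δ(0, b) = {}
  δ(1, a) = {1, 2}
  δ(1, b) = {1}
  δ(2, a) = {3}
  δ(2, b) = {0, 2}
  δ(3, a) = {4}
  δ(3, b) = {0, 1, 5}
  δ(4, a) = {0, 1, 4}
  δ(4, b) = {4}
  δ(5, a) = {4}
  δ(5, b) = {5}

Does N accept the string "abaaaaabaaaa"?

accepted

Start: {0}
read a: {2, 5}
read b: {0, 2, 5}
read a: {2, 3, 4, 5}
read a: {0, 1, 3, 4}
read a: {0, 1, 2, 4, 5}
read a: {0, 1, 2, 3, 4, 5}
read a: {0, 1, 2, 3, 4, 5}
read b: {0, 1, 2, 4, 5}
read a: {0, 1, 2, 3, 4, 5}
read a: {0, 1, 2, 3, 4, 5}
read a: {0, 1, 2, 3, 4, 5}
read a: {0, 1, 2, 3, 4, 5}
Reachable ∩ accepting = {2} — nonempty.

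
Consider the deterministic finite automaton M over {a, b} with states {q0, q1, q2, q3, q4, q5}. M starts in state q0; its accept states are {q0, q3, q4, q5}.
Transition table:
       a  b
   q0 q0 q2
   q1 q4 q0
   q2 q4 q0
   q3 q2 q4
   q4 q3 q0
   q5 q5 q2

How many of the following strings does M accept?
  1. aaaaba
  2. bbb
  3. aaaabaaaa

aaaaba: accepted
bbb: rejected
aaaabaaaa: accepted

2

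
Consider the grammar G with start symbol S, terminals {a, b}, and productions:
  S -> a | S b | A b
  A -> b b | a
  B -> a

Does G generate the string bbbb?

yes

S ⇒ Sb ⇒ Abb ⇒ bbbb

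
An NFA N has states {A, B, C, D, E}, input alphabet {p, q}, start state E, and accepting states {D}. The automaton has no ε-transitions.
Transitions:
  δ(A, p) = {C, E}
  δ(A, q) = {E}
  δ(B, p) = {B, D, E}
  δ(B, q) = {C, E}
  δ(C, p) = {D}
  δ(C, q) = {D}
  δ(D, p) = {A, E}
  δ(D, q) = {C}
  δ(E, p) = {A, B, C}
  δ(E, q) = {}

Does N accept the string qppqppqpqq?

rejected

Start: {E}
read q: {}
The reachable set is empty and stays empty for the remaining 9 symbols.
Reachable ∩ accepting = {} — empty.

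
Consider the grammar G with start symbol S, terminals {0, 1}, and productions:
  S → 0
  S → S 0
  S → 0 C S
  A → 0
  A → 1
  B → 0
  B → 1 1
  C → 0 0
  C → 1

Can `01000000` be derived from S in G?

S ⇒ S0 ⇒ 0CS0 ⇒ 01S0 ⇒ 010CS0 ⇒ 01000S0 ⇒ 01000S00 ⇒ 01000000

yes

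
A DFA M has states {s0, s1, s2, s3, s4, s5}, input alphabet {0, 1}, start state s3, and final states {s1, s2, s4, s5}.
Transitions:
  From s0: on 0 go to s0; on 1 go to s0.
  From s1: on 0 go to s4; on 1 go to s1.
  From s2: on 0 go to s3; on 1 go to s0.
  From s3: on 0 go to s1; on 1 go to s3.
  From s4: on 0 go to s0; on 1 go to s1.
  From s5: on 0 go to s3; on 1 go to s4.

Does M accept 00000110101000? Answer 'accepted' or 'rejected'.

s3 --0--> s1
s1 --0--> s4
s4 --0--> s0
s0 --0--> s0
s0 --0--> s0
s0 --1--> s0
s0 --1--> s0
s0 --0--> s0
s0 --1--> s0
s0 --0--> s0
s0 --1--> s0
s0 --0--> s0
s0 --0--> s0
s0 --0--> s0
End in state s0, which is not an accepting state.

rejected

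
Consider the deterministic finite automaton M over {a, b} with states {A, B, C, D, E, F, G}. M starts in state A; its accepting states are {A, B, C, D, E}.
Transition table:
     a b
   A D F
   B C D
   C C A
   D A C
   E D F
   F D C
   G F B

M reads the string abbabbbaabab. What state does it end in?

C

A --a--> D
D --b--> C
C --b--> A
A --a--> D
D --b--> C
C --b--> A
A --b--> F
F --a--> D
D --a--> A
A --b--> F
F --a--> D
D --b--> C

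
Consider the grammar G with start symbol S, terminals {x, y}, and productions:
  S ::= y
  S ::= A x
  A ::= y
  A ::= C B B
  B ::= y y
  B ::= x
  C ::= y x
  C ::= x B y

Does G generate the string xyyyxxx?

S ⇒ Ax ⇒ CBBx ⇒ xByBBx ⇒ xyyyBBx ⇒ xyyyxBx ⇒ xyyyxxx

yes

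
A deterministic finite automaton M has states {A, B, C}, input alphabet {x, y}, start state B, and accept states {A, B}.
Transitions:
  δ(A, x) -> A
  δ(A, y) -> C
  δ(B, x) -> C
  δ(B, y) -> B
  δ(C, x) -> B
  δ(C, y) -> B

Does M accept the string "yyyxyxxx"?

B --y--> B
B --y--> B
B --y--> B
B --x--> C
C --y--> B
B --x--> C
C --x--> B
B --x--> C
End in state C, which is not an accepting state.

rejected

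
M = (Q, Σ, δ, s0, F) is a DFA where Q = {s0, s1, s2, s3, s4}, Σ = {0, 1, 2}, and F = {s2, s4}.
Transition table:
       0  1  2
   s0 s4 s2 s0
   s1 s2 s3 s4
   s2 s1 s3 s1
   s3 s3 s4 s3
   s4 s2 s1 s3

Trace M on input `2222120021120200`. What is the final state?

s3

s0 --2--> s0
s0 --2--> s0
s0 --2--> s0
s0 --2--> s0
s0 --1--> s2
s2 --2--> s1
s1 --0--> s2
s2 --0--> s1
s1 --2--> s4
s4 --1--> s1
s1 --1--> s3
s3 --2--> s3
s3 --0--> s3
s3 --2--> s3
s3 --0--> s3
s3 --0--> s3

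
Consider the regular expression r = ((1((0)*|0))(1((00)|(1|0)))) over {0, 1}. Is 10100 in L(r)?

Split as 10·100: (1((0)*|0)) matches 10 and (1((00)|(1|0))) matches 100.

yes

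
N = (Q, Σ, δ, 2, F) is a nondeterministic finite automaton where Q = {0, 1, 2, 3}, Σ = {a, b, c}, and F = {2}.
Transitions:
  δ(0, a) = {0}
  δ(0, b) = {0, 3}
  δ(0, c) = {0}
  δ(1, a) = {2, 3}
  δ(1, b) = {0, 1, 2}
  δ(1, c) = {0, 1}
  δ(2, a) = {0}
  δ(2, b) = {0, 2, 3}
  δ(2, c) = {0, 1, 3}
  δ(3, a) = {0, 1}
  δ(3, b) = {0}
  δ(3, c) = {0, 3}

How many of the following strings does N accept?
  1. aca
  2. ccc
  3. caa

aca: rejected
ccc: rejected
caa: accepted

1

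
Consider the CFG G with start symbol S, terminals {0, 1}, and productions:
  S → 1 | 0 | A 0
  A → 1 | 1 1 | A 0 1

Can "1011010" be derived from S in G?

no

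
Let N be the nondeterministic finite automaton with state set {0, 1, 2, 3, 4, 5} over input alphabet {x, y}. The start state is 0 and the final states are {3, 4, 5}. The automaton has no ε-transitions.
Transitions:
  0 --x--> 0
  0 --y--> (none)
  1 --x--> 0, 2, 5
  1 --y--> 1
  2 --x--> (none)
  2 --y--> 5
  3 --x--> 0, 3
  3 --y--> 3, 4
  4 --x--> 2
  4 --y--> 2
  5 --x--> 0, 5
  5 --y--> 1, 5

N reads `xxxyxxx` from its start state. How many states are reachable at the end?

Start: {0}
read x: {0}
read x: {0}
read x: {0}
read y: {}
The reachable set is empty and stays empty for the remaining 3 symbols.
Final reachable set {} has 0 states.

0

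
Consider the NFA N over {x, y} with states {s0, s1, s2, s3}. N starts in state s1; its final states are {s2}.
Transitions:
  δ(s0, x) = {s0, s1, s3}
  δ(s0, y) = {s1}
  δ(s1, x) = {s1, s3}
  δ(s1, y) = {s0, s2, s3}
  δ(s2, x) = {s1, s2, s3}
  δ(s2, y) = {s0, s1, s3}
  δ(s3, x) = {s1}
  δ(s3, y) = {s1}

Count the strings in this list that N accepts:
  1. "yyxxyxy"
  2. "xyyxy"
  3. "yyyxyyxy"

3

"yyxxyxy": accepted
"xyyxy": accepted
"yyyxyyxy": accepted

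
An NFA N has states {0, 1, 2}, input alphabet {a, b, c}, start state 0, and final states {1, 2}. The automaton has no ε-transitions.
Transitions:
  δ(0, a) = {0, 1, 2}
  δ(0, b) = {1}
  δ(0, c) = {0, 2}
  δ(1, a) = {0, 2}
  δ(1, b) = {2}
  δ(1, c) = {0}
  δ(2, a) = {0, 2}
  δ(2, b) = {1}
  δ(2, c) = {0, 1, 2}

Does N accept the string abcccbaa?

Start: {0}
read a: {0, 1, 2}
read b: {1, 2}
read c: {0, 1, 2}
read c: {0, 1, 2}
read c: {0, 1, 2}
read b: {1, 2}
read a: {0, 2}
read a: {0, 1, 2}
Reachable ∩ accepting = {1, 2} — nonempty.

accepted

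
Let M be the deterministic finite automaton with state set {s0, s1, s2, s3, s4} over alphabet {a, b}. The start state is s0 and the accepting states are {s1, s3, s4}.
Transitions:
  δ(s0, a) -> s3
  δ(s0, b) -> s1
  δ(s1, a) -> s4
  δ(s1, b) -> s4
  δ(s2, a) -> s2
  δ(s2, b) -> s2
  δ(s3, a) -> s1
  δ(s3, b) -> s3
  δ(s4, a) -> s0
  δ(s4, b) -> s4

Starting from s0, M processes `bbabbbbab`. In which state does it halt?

s0 --b--> s1
s1 --b--> s4
s4 --a--> s0
s0 --b--> s1
s1 --b--> s4
s4 --b--> s4
s4 --b--> s4
s4 --a--> s0
s0 --b--> s1

s1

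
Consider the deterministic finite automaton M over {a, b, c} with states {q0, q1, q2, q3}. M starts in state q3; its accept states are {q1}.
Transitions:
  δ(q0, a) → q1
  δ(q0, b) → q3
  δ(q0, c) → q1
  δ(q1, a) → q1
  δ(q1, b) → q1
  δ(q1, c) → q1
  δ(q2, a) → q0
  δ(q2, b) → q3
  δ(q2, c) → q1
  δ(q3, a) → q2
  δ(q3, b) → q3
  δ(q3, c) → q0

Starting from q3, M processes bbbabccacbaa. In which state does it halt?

q3 --b--> q3
q3 --b--> q3
q3 --b--> q3
q3 --a--> q2
q2 --b--> q3
q3 --c--> q0
q0 --c--> q1
q1 --a--> q1
q1 --c--> q1
q1 --b--> q1
q1 --a--> q1
q1 --a--> q1

q1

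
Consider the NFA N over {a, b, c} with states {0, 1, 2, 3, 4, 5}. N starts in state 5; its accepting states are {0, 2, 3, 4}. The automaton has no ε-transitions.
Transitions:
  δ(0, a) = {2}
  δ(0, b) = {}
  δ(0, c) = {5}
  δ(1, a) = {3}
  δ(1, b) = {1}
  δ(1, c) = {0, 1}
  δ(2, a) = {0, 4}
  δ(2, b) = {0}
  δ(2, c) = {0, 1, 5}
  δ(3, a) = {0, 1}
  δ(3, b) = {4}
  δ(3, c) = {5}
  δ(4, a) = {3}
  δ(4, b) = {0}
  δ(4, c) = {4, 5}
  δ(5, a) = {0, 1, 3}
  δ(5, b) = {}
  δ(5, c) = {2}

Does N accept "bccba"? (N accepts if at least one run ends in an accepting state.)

rejected

Start: {5}
read b: {}
The reachable set is empty and stays empty for the remaining 4 symbols.
Reachable ∩ accepting = {} — empty.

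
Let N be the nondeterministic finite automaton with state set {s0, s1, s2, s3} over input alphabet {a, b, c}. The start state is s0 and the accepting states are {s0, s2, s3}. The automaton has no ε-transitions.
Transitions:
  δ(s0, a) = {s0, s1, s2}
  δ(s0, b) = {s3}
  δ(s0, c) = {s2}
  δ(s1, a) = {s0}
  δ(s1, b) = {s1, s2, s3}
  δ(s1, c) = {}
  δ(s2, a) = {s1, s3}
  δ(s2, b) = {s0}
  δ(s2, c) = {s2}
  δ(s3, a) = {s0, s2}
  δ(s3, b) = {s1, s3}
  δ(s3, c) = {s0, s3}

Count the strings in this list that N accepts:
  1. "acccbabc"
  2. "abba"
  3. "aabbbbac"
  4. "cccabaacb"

"acccbabc": accepted
"abba": accepted
"aabbbbac": accepted
"cccabaacb": accepted

4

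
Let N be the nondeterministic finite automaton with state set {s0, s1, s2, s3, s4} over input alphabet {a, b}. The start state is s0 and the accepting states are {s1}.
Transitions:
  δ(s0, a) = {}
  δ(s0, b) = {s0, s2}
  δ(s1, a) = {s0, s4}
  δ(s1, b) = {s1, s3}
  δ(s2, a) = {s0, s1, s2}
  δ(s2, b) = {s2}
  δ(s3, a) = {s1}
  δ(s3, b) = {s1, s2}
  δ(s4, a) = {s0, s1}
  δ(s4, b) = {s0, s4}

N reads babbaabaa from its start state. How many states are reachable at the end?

4

Start: {s0}
read b: {s0, s2}
read a: {s0, s1, s2}
read b: {s0, s1, s2, s3}
read b: {s0, s1, s2, s3}
read a: {s0, s1, s2, s4}
read a: {s0, s1, s2, s4}
read b: {s0, s1, s2, s3, s4}
read a: {s0, s1, s2, s4}
read a: {s0, s1, s2, s4}
Final reachable set {s0, s1, s2, s4} has 4 states.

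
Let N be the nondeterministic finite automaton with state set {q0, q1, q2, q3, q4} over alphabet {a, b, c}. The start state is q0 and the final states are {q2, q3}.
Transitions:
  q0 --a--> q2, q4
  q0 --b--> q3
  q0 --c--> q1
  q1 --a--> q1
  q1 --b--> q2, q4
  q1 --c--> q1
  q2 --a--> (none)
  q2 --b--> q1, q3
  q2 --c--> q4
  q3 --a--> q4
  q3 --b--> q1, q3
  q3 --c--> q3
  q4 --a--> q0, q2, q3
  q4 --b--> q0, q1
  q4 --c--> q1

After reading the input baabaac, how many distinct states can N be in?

Start: {q0}
read b: {q3}
read a: {q4}
read a: {q0, q2, q3}
read b: {q1, q3}
read a: {q1, q4}
read a: {q0, q1, q2, q3}
read c: {q1, q3, q4}
Final reachable set {q1, q3, q4} has 3 states.

3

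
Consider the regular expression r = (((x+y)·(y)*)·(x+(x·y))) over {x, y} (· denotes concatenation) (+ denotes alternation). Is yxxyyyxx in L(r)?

No split of yxxyyyxx into u·v has ((x+y)·(y)*) matching u and (x+(x·y)) matching v.

no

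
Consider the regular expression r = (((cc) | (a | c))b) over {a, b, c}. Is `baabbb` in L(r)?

No split of baabbb into u·v has ((cc)|(a|c)) matching u and b matching v.

no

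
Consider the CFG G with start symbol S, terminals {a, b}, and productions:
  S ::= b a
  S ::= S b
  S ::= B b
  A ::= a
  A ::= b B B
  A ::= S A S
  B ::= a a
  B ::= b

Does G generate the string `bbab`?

no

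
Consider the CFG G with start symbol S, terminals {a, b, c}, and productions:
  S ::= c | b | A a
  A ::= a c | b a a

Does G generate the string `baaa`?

yes

S ⇒ Aa ⇒ baaa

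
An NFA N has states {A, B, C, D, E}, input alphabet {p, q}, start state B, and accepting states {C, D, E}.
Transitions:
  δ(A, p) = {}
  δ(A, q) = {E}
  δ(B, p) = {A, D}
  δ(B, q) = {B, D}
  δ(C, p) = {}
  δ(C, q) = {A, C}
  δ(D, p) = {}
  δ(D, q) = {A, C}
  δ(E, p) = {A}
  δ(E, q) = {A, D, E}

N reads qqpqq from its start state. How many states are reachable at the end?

Start: {B}
read q: {B, D}
read q: {A, B, C, D}
read p: {A, D}
read q: {A, C, E}
read q: {A, C, D, E}
Final reachable set {A, C, D, E} has 4 states.

4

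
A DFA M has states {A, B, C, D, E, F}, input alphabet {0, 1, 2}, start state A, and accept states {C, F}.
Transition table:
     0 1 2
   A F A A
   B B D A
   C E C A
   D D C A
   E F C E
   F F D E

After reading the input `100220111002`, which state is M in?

A --1--> A
A --0--> F
F --0--> F
F --2--> E
E --2--> E
E --0--> F
F --1--> D
D --1--> C
C --1--> C
C --0--> E
E --0--> F
F --2--> E

E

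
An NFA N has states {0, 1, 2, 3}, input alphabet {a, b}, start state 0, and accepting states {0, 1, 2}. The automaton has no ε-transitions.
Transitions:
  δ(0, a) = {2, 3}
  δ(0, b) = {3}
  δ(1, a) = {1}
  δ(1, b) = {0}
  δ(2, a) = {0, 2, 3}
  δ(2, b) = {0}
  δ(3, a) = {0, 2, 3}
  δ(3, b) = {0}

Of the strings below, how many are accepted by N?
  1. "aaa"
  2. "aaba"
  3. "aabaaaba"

"aaa": accepted
"aaba": accepted
"aabaaaba": accepted

3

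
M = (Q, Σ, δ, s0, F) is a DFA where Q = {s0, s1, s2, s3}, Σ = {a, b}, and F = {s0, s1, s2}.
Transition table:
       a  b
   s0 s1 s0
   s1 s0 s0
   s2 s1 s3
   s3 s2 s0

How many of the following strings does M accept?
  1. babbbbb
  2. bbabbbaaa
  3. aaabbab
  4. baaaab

4

babbbbb: accepted
bbabbbaaa: accepted
aaabbab: accepted
baaaab: accepted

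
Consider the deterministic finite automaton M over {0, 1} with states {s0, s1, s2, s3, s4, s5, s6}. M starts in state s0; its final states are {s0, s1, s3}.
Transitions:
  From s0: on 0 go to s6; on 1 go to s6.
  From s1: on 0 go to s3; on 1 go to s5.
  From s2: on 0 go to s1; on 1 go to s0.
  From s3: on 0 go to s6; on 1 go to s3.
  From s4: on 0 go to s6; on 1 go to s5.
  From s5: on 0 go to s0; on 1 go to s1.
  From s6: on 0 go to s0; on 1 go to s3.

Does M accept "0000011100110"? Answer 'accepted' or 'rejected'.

rejected

s0 --0--> s6
s6 --0--> s0
s0 --0--> s6
s6 --0--> s0
s0 --0--> s6
s6 --1--> s3
s3 --1--> s3
s3 --1--> s3
s3 --0--> s6
s6 --0--> s0
s0 --1--> s6
s6 --1--> s3
s3 --0--> s6
End in state s6, which is not an accepting state.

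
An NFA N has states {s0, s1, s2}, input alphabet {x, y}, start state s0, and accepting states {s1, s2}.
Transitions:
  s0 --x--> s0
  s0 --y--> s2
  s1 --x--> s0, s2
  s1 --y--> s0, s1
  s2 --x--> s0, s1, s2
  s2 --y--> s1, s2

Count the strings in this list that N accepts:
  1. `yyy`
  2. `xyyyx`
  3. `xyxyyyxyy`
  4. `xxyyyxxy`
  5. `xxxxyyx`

`yyy`: accepted
`xyyyx`: accepted
`xyxyyyxyy`: accepted
`xxyyyxxy`: accepted
`xxxxyyx`: accepted

5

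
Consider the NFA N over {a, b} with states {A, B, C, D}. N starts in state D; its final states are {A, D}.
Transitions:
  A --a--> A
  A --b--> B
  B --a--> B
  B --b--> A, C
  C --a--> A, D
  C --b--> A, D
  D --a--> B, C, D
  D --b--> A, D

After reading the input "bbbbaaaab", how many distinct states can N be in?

Start: {D}
read b: {A, D}
read b: {A, B, D}
read b: {A, B, C, D}
read b: {A, B, C, D}
read a: {A, B, C, D}
read a: {A, B, C, D}
read a: {A, B, C, D}
read a: {A, B, C, D}
read b: {A, B, C, D}
Final reachable set {A, B, C, D} has 4 states.

4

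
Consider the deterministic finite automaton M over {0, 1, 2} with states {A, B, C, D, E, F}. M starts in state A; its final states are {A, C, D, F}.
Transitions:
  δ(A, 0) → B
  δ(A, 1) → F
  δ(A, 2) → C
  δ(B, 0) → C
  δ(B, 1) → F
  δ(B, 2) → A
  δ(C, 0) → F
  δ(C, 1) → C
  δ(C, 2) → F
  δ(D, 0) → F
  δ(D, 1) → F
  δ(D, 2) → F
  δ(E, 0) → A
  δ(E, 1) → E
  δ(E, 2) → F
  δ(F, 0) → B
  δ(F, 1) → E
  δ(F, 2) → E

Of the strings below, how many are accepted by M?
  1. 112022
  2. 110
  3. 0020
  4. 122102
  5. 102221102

4

112022: accepted
110: accepted
0020: rejected
122102: accepted
102221102: accepted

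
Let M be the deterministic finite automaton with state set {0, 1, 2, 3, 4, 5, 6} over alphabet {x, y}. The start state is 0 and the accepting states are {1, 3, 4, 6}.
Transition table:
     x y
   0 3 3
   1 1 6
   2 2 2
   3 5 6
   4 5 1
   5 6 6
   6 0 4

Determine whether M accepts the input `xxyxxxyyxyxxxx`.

0 --x--> 3
3 --x--> 5
5 --y--> 6
6 --x--> 0
0 --x--> 3
3 --x--> 5
5 --y--> 6
6 --y--> 4
4 --x--> 5
5 --y--> 6
6 --x--> 0
0 --x--> 3
3 --x--> 5
5 --x--> 6
End in state 6, which is an accepting state.

accepted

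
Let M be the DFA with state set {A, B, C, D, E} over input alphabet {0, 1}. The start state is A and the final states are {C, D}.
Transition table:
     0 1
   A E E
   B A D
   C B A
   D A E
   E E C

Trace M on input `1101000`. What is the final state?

E

A --1--> E
E --1--> C
C --0--> B
B --1--> D
D --0--> A
A --0--> E
E --0--> E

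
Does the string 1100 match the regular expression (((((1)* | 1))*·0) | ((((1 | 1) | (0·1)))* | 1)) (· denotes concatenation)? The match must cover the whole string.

Neither ((((1)*|1))*·0) nor ((((1|1)|(0·1)))*|1) matches 1100.

no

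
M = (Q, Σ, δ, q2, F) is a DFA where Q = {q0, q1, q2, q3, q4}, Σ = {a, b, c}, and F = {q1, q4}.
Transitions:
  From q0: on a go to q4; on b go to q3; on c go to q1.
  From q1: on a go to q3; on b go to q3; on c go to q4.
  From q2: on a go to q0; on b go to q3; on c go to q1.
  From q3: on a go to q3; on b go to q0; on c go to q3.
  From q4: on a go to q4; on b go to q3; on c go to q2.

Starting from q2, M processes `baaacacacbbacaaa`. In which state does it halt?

q3

q2 --b--> q3
q3 --a--> q3
q3 --a--> q3
q3 --a--> q3
q3 --c--> q3
q3 --a--> q3
q3 --c--> q3
q3 --a--> q3
q3 --c--> q3
q3 --b--> q0
q0 --b--> q3
q3 --a--> q3
q3 --c--> q3
q3 --a--> q3
q3 --a--> q3
q3 --a--> q3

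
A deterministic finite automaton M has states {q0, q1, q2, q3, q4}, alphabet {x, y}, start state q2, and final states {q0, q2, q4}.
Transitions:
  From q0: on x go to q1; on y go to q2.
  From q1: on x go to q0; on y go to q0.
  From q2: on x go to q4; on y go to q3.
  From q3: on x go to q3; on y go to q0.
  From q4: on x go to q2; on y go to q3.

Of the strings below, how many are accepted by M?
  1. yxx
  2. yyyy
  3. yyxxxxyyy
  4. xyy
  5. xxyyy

yxx: rejected
yyyy: rejected
yyxxxxyyy: accepted
xyy: accepted
xxyyy: accepted

3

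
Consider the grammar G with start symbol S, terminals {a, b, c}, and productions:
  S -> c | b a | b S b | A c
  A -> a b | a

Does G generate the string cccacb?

no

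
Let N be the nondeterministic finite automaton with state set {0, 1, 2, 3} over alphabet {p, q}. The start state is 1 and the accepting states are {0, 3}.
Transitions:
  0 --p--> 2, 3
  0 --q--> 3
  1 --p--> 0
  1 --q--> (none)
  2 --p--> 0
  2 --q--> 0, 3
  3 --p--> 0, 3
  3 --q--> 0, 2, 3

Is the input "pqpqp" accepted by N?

Start: {1}
read p: {0}
read q: {3}
read p: {0, 3}
read q: {0, 2, 3}
read p: {0, 2, 3}
Reachable ∩ accepting = {0, 3} — nonempty.

accepted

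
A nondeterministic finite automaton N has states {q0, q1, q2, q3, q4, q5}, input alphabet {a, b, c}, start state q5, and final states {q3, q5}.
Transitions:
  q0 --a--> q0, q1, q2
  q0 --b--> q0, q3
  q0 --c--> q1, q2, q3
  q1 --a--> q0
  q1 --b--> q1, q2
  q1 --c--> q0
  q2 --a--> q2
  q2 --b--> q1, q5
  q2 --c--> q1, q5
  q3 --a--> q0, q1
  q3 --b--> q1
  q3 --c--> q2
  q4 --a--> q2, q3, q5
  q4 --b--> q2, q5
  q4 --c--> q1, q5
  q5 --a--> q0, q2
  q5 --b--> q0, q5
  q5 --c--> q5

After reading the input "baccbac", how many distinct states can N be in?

5

Start: {q5}
read b: {q0, q5}
read a: {q0, q1, q2}
read c: {q0, q1, q2, q3, q5}
read c: {q0, q1, q2, q3, q5}
read b: {q0, q1, q2, q3, q5}
read a: {q0, q1, q2}
read c: {q0, q1, q2, q3, q5}
Final reachable set {q0, q1, q2, q3, q5} has 5 states.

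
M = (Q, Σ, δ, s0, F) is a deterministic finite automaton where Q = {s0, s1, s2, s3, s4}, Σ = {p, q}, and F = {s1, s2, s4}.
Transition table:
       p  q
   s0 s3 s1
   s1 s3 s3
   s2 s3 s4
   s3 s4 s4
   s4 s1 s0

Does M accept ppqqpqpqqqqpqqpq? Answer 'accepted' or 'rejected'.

accepted

s0 --p--> s3
s3 --p--> s4
s4 --q--> s0
s0 --q--> s1
s1 --p--> s3
s3 --q--> s4
s4 --p--> s1
s1 --q--> s3
s3 --q--> s4
s4 --q--> s0
s0 --q--> s1
s1 --p--> s3
s3 --q--> s4
s4 --q--> s0
s0 --p--> s3
s3 --q--> s4
End in state s4, which is an accepting state.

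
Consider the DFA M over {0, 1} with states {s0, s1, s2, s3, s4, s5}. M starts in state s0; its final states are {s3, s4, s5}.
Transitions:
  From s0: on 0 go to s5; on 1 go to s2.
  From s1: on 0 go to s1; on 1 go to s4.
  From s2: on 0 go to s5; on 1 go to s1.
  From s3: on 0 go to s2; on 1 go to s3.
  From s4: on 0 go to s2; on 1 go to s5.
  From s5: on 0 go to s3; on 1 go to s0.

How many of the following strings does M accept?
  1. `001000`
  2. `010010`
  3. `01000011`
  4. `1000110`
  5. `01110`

`001000`: accepted
`010010`: rejected
`01000011`: rejected
`1000110`: rejected
`01110`: rejected

1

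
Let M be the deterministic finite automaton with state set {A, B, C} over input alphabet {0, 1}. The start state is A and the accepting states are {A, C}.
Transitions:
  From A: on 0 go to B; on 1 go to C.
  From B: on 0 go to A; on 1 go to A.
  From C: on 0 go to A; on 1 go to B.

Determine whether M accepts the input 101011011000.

A --1--> C
C --0--> A
A --1--> C
C --0--> A
A --1--> C
C --1--> B
B --0--> A
A --1--> C
C --1--> B
B --0--> A
A --0--> B
B --0--> A
End in state A, which is an accepting state.

accepted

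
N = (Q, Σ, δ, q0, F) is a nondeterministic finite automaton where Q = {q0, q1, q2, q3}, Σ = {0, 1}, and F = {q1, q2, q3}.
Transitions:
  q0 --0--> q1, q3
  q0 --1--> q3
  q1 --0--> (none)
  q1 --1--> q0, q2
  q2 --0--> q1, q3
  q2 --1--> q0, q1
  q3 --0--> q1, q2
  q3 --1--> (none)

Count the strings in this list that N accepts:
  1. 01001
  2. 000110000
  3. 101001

01001: accepted
000110000: accepted
101001: accepted

3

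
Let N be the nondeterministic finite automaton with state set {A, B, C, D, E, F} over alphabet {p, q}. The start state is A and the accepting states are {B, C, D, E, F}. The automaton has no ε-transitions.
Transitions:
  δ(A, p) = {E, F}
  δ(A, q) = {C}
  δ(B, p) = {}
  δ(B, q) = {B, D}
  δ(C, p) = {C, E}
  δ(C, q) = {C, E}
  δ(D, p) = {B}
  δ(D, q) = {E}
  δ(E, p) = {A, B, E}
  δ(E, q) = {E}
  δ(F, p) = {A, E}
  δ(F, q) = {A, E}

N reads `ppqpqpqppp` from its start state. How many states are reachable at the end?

Start: {A}
read p: {E, F}
read p: {A, B, E}
read q: {B, C, D, E}
read p: {A, B, C, E}
read q: {B, C, D, E}
read p: {A, B, C, E}
read q: {B, C, D, E}
read p: {A, B, C, E}
read p: {A, B, C, E, F}
read p: {A, B, C, E, F}
Final reachable set {A, B, C, E, F} has 5 states.

5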